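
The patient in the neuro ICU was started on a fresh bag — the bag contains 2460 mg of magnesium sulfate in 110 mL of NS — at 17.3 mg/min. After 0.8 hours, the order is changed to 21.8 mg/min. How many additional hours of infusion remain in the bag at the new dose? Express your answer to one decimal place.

1.2 hours

Initial rate:
17.3 mg/min × 60 min/hr = 1038 mg/hr
Concentration = 2460 mg ÷ 110 mL = 22.36364 mg/mL
Rate = 1038 mg/hr ÷ 22.36364 mg/mL = 46.41463 mL/hr
Volume infused so far = 46.41463 mL/hr × 0.8 hr = 37.13171 mL
Volume remaining = 110 − 37.13171 = 72.86829 mL
New rate:
21.8 mg/min × 60 min/hr = 1308 mg/hr
Rate = 1308 mg/hr ÷ 22.36364 mg/mL = 58.4878 mL/hr
Time remaining = 72.86829 mL ÷ 58.4878 mL/hr = 1.245872 hr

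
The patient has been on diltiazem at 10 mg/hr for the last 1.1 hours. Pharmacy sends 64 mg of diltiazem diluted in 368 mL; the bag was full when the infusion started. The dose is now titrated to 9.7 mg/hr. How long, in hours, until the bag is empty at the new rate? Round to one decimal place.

Initial rate:
Concentration = 64 mg ÷ 368 mL = 0.173913 mg/mL
Rate = 10 mg/hr ÷ 0.173913 mg/mL = 57.5 mL/hr
Volume infused so far = 57.5 mL/hr × 1.1 hr = 63.25 mL
Volume remaining = 368 − 63.25 = 304.75 mL
New rate:
Rate = 9.7 mg/hr ÷ 0.173913 mg/mL = 55.775 mL/hr
Time remaining = 304.75 mL ÷ 55.775 mL/hr = 5.463918 hr

5.5 hours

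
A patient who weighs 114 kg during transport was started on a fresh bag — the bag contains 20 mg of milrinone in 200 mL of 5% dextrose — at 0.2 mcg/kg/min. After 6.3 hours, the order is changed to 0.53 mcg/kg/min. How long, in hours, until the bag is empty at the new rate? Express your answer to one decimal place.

Initial rate:
Dose = 0.2 mcg/kg/min × 114 kg = 22.8 mcg/min
22.8 mcg/min × 60 min/hr = 1368 mcg/hr
Concentration = 20 mg ÷ 200 mL = 0.1 mg/mL = 100 mcg/mL
Rate = 1368 mcg/hr ÷ 100 mcg/mL = 13.68 mL/hr
Volume infused so far = 13.68 mL/hr × 6.3 hr = 86.184 mL
Volume remaining = 200 − 86.184 = 113.816 mL
New rate:
Dose = 0.53 mcg/kg/min × 114 kg = 60.42 mcg/min
60.42 mcg/min × 60 min/hr = 3625.2 mcg/hr
Rate = 3625.2 mcg/hr ÷ 100 mcg/mL = 36.252 mL/hr
Time remaining = 113.816 mL ÷ 36.252 mL/hr = 3.139579 hr

3.1 hours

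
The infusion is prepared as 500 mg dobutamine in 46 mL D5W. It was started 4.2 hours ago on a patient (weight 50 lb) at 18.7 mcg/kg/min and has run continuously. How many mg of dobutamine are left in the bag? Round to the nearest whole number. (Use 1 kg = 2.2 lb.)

393 mg

Weight = 50 lb ÷ 2.2 lb/kg = 22.72727 kg
Dose = 18.7 mcg/kg/min × 22.72727 kg = 425 mcg/min
425 mcg/min × 60 min/hr = 25500 mcg/hr
Concentration = 500 mg ÷ 46 mL = 10.86957 mg/mL = 10869.57 mcg/mL
Rate = 25500 mcg/hr ÷ 10869.57 mcg/mL = 2.346 mL/hr
Volume infused = 2.346 mL/hr × 4.2 hr = 9.8532 mL
Volume remaining = 46 − 9.8532 = 36.1468 mL
Drug remaining = 36.1468 mL × 10869.57 mcg/mL = 392900 mcg = 392.9 mg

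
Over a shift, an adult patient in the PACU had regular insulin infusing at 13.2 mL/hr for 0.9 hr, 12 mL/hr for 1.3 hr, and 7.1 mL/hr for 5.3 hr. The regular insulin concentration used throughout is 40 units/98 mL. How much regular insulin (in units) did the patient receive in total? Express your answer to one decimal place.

26.6 units

Concentration = 40 units ÷ 98 mL = 0.4081633 units/mL
Stage 1: 13.2 mL/hr × 0.9 hr = 11.88 mL → 11.88 mL × 0.4081633 units/mL = 4.84898 units
Stage 2: 12 mL/hr × 1.3 hr = 15.6 mL → 15.6 mL × 0.4081633 units/mL = 6.367347 units
Stage 3: 7.1 mL/hr × 5.3 hr = 37.63 mL → 37.63 mL × 0.4081633 units/mL = 15.35918 units
Total = 4.84898 + 6.367347 + 15.35918 = 26.57551 units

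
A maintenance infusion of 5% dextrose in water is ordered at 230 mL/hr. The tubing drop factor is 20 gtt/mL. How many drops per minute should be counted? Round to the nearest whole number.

77 gtt/min

230 mL/hr ÷ 60 min/hr = 3.833333 mL/min
3.833333 mL/min × 20 gtt/mL = 76.66667 gtt/min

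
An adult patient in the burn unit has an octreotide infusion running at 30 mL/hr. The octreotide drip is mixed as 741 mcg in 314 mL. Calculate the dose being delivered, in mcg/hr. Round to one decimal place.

70.8 mcg/hr

Concentration = 741 mcg ÷ 314 mL = 2.359873 mcg/mL
Drug rate = 30 mL/hr × 2.359873 mcg/mL = 70.79618 mcg/hr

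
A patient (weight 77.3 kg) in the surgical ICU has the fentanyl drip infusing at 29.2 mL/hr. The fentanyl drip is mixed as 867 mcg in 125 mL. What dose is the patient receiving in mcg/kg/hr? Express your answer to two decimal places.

Concentration = 867 mcg ÷ 125 mL = 6.936 mcg/mL
Drug rate = 29.2 mL/hr × 6.936 mcg/mL = 202.5312 mcg/hr
202.5312 mcg/hr ÷ 77.3 kg = 2.620067 mcg/kg/hr

2.62 mcg/kg/hr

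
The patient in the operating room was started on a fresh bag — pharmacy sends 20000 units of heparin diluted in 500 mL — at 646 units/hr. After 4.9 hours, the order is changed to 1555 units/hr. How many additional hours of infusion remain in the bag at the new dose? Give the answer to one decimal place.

10.8 hours

Initial rate:
Concentration = 20000 units ÷ 500 mL = 40 units/mL
Rate = 646 units/hr ÷ 40 units/mL = 16.15 mL/hr
Volume infused so far = 16.15 mL/hr × 4.9 hr = 79.135 mL
Volume remaining = 500 − 79.135 = 420.865 mL
New rate:
Rate = 1555 units/hr ÷ 40 units/mL = 38.875 mL/hr
Time remaining = 420.865 mL ÷ 38.875 mL/hr = 10.82611 hr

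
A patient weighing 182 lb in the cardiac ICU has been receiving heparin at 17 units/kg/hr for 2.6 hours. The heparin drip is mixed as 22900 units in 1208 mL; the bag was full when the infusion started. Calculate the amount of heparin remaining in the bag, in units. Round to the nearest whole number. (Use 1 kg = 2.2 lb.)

19243 units

Weight = 182 lb ÷ 2.2 lb/kg = 82.72727 kg
Dose = 17 units/kg/hr × 82.72727 kg = 1406.364 units/hr
Concentration = 22900 units ÷ 1208 mL = 18.95695 units/mL
Rate = 1406.364 units/hr ÷ 18.95695 units/mL = 74.18722 mL/hr
Volume infused = 74.18722 mL/hr × 2.6 hr = 192.8868 mL
Volume remaining = 1208 − 192.8868 = 1015.113 mL
Drug remaining = 1015.113 mL × 18.95695 units/mL = 19243.45 units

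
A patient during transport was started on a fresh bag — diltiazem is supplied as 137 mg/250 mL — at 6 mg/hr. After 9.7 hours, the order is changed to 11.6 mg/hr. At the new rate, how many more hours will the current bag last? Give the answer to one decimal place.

Initial rate:
Concentration = 137 mg ÷ 250 mL = 0.548 mg/mL
Rate = 6 mg/hr ÷ 0.548 mg/mL = 10.94891 mL/hr
Volume infused so far = 10.94891 mL/hr × 9.7 hr = 106.2044 mL
Volume remaining = 250 − 106.2044 = 143.7956 mL
New rate:
Rate = 11.6 mg/hr ÷ 0.548 mg/mL = 21.16788 mL/hr
Time remaining = 143.7956 mL ÷ 21.16788 mL/hr = 6.793103 hr

6.8 hours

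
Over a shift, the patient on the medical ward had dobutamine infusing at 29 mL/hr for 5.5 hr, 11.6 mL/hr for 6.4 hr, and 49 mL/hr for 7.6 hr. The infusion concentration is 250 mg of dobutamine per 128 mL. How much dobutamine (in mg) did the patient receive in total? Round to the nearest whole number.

1184 mg

Concentration = 250 mg ÷ 128 mL = 1.953125 mg/mL
Stage 1: 29 mL/hr × 5.5 hr = 159.5 mL → 159.5 mL × 1.953125 mg/mL = 311.5234 mg
Stage 2: 11.6 mL/hr × 6.4 hr = 74.24 mL → 74.24 mL × 1.953125 mg/mL = 145 mg
Stage 3: 49 mL/hr × 7.6 hr = 372.4 mL → 372.4 mL × 1.953125 mg/mL = 727.3438 mg
Total = 311.5234 + 145 + 727.3438 = 1183.867 mg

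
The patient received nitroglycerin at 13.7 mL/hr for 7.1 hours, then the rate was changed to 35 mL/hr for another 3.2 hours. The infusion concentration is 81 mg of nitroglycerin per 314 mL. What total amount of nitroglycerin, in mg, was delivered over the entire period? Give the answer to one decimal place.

Concentration = 81 mg ÷ 314 mL = 0.2579618 mg/mL
Stage 1: 13.7 mL/hr × 7.1 hr = 97.27 mL → 97.27 mL × 0.2579618 mg/mL = 25.09194 mg
Stage 2: 35 mL/hr × 3.2 hr = 112 mL → 112 mL × 0.2579618 mg/mL = 28.89172 mg
Total = 25.09194 + 28.89172 = 53.98366 mg

54.0 mg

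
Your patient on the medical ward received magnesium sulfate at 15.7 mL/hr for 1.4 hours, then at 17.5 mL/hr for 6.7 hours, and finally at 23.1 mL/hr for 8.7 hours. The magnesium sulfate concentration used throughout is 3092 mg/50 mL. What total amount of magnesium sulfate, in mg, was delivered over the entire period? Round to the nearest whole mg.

21038 mg

Concentration = 3092 mg ÷ 50 mL = 61.84 mg/mL
Stage 1: 15.7 mL/hr × 1.4 hr = 21.98 mL → 21.98 mL × 61.84 mg/mL = 1359.243 mg
Stage 2: 17.5 mL/hr × 6.7 hr = 117.25 mL → 117.25 mL × 61.84 mg/mL = 7250.74 mg
Stage 3: 23.1 mL/hr × 8.7 hr = 200.97 mL → 200.97 mL × 61.84 mg/mL = 12427.98 mg
Total = 1359.243 + 7250.74 + 12427.98 = 21037.97 mg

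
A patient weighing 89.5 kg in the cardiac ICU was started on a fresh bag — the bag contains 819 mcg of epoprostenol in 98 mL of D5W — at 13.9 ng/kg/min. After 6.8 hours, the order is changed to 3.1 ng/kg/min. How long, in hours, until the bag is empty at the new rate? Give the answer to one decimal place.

18.7 hours

Initial rate:
Dose = 13.9 ng/kg/min × 89.5 kg = 1244.05 ng/min
1244.05 ng/min × 60 min/hr = 74643 ng/hr
Concentration = 819 mcg ÷ 98 mL = 8.357143 mcg/mL = 8357.143 ng/mL
Rate = 74643 ng/hr ÷ 8357.143 ng/mL = 8.931641 mL/hr
Volume infused so far = 8.931641 mL/hr × 6.8 hr = 60.73516 mL
Volume remaining = 98 − 60.73516 = 37.26484 mL
New rate:
Dose = 3.1 ng/kg/min × 89.5 kg = 277.45 ng/min
277.45 ng/min × 60 min/hr = 16647 ng/hr
Rate = 16647 ng/hr ÷ 8357.143 ng/mL = 1.991949 mL/hr
Time remaining = 37.26484 mL ÷ 1.991949 mL/hr = 18.70773 hr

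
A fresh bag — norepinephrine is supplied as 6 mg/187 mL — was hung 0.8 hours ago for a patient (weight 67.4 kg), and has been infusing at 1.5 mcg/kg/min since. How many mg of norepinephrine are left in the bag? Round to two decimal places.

1.15 mg

Dose = 1.5 mcg/kg/min × 67.4 kg = 101.1 mcg/min
101.1 mcg/min × 60 min/hr = 6066 mcg/hr
Concentration = 6 mg ÷ 187 mL = 0.03208556 mg/mL = 32.08556 mcg/mL
Rate = 6066 mcg/hr ÷ 32.08556 mcg/mL = 189.057 mL/hr
Volume infused = 189.057 mL/hr × 0.8 hr = 151.2456 mL
Volume remaining = 187 − 151.2456 = 35.7544 mL
Drug remaining = 35.7544 mL × 32.08556 mcg/mL = 1147.2 mcg = 1.1472 mg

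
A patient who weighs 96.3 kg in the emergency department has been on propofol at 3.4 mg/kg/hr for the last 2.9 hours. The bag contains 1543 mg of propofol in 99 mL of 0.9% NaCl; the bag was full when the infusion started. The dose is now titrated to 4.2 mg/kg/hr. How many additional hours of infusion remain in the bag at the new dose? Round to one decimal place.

1.5 hours

Initial rate:
Dose = 3.4 mg/kg/hr × 96.3 kg = 327.42 mg/hr
Concentration = 1543 mg ÷ 99 mL = 15.58586 mg/mL
Rate = 327.42 mg/hr ÷ 15.58586 mg/mL = 21.0075 mL/hr
Volume infused so far = 21.0075 mL/hr × 2.9 hr = 60.92176 mL
Volume remaining = 99 − 60.92176 = 38.07824 mL
New rate:
Dose = 4.2 mg/kg/hr × 96.3 kg = 404.46 mg/hr
Rate = 404.46 mg/hr ÷ 15.58586 mg/mL = 25.95045 mL/hr
Time remaining = 38.07824 mL ÷ 25.95045 mL/hr = 1.467344 hr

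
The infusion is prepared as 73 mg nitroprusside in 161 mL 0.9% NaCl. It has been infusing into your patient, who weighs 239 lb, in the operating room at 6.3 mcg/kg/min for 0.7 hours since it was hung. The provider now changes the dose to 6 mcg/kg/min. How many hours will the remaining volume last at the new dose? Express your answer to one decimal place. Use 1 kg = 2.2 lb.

1.1 hours

Initial rate:
Weight = 239 lb ÷ 2.2 lb/kg = 108.6364 kg
Dose = 6.3 mcg/kg/min × 108.6364 kg = 684.4091 mcg/min
684.4091 mcg/min × 60 min/hr = 41064.55 mcg/hr
Concentration = 73 mg ÷ 161 mL = 0.4534161 mg/mL = 453.4161 mcg/mL
Rate = 41064.55 mcg/hr ÷ 453.4161 mcg/mL = 90.56701 mL/hr
Volume infused so far = 90.56701 mL/hr × 0.7 hr = 63.39691 mL
Volume remaining = 161 − 63.39691 = 97.60309 mL
New rate:
Dose = 6 mcg/kg/min × 108.6364 kg = 651.8182 mcg/min
651.8182 mcg/min × 60 min/hr = 39109.09 mcg/hr
Rate = 39109.09 mcg/hr ÷ 453.4161 mcg/mL = 86.2543 mL/hr
Time remaining = 97.60309 mL ÷ 86.2543 mL/hr = 1.131574 hr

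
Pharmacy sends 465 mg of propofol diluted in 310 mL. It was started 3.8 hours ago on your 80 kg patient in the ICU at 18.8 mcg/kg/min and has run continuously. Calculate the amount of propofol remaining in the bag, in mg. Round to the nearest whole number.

Dose = 18.8 mcg/kg/min × 80 kg = 1504 mcg/min
1504 mcg/min × 60 min/hr = 90240 mcg/hr
Concentration = 465 mg ÷ 310 mL = 1.5 mg/mL = 1500 mcg/mL
Rate = 90240 mcg/hr ÷ 1500 mcg/mL = 60.16 mL/hr
Volume infused = 60.16 mL/hr × 3.8 hr = 228.608 mL
Volume remaining = 310 − 228.608 = 81.392 mL
Drug remaining = 81.392 mL × 1500 mcg/mL = 122088 mcg = 122.088 mg

122 mg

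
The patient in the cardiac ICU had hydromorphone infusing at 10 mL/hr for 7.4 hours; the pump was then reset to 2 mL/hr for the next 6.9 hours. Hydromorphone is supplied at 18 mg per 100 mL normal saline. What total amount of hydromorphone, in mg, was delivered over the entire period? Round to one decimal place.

15.8 mg

Concentration = 18 mg ÷ 100 mL = 0.18 mg/mL
Stage 1: 10 mL/hr × 7.4 hr = 74 mL → 74 mL × 0.18 mg/mL = 13.32 mg
Stage 2: 2 mL/hr × 6.9 hr = 13.8 mL → 13.8 mL × 0.18 mg/mL = 2.484 mg
Total = 13.32 + 2.484 = 15.804 mg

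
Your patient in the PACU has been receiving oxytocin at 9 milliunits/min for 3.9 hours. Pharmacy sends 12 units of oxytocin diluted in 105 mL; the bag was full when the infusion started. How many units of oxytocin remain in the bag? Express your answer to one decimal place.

9 milliunits/min × 60 min/hr = 540 milliunits/hr
Concentration = 12 units ÷ 105 mL = 0.1142857 units/mL = 114.2857 milliunits/mL
Rate = 540 milliunits/hr ÷ 114.2857 milliunits/mL = 4.725 mL/hr
Volume infused = 4.725 mL/hr × 3.9 hr = 18.4275 mL
Volume remaining = 105 − 18.4275 = 86.5725 mL
Drug remaining = 86.5725 mL × 114.2857 milliunits/mL = 9894 milliunits = 9.894 units

9.9 units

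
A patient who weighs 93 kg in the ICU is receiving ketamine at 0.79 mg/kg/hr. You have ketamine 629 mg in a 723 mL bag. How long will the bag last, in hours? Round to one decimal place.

8.6 hours

Dose = 0.79 mg/kg/hr × 93 kg = 73.47 mg/hr
Concentration = 629 mg ÷ 723 mL = 0.8699862 mg/mL
Rate = 73.47 mg/hr ÷ 0.8699862 mg/mL = 84.44962 mL/hr
Duration = 723 mL ÷ 84.44962 mL/hr = 8.561318 hr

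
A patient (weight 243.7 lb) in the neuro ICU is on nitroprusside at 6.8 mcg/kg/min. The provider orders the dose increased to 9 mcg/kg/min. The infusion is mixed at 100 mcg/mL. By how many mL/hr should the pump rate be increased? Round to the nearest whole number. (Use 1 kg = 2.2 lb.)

146 mL/hr

At the current dose:
Weight = 243.7 lb ÷ 2.2 lb/kg = 110.7727 kg
Dose = 6.8 mcg/kg/min × 110.7727 kg = 753.2545 mcg/min
753.2545 mcg/min × 60 min/hr = 45195.27 mcg/hr
Rate = 45195.27 mcg/hr ÷ 100 mcg/mL = 451.9527 mL/hr
At the new dose:
Dose = 9 mcg/kg/min × 110.7727 kg = 996.9545 mcg/min
996.9545 mcg/min × 60 min/hr = 59817.27 mcg/hr
Rate = 59817.27 mcg/hr ÷ 100 mcg/mL = 598.1727 mL/hr
Change = 598.1727 − 451.9527 = 146.22 mL/hr → 146.22 mL/hr increase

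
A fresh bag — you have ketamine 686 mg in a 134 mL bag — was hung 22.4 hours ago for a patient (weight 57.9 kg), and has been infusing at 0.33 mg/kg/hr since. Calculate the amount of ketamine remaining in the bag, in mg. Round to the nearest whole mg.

Dose = 0.33 mg/kg/hr × 57.9 kg = 19.107 mg/hr
Concentration = 686 mg ÷ 134 mL = 5.119403 mg/mL
Rate = 19.107 mg/hr ÷ 5.119403 mg/mL = 3.732271 mL/hr
Volume infused = 3.732271 mL/hr × 22.4 hr = 83.60287 mL
Volume remaining = 134 − 83.60287 = 50.39713 mL
Drug remaining = 50.39713 mL × 5.119403 mg/mL = 258.0032 mg

258 mg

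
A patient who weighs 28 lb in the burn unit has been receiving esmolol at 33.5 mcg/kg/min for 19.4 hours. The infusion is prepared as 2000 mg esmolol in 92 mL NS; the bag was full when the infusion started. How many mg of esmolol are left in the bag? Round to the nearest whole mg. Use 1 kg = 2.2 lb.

Weight = 28 lb ÷ 2.2 lb/kg = 12.72727 kg
Dose = 33.5 mcg/kg/min × 12.72727 kg = 426.3636 mcg/min
426.3636 mcg/min × 60 min/hr = 25581.82 mcg/hr
Concentration = 2000 mg ÷ 92 mL = 21.73913 mg/mL = 21739.13 mcg/mL
Rate = 25581.82 mcg/hr ÷ 21739.13 mcg/mL = 1.176764 mL/hr
Volume infused = 1.176764 mL/hr × 19.4 hr = 22.82921 mL
Volume remaining = 92 − 22.82921 = 69.17079 mL
Drug remaining = 69.17079 mL × 21739.13 mcg/mL = 1503713 mcg = 1503.713 mg

1504 mg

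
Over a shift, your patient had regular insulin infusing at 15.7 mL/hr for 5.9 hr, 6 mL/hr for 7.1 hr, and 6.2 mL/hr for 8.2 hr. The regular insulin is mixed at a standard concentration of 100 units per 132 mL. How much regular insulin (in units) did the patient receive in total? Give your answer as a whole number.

Concentration = 100 units ÷ 132 mL = 0.7575758 units/mL
Stage 1: 15.7 mL/hr × 5.9 hr = 92.63 mL → 92.63 mL × 0.7575758 units/mL = 70.17424 units
Stage 2: 6 mL/hr × 7.1 hr = 42.6 mL → 42.6 mL × 0.7575758 units/mL = 32.27273 units
Stage 3: 6.2 mL/hr × 8.2 hr = 50.84 mL → 50.84 mL × 0.7575758 units/mL = 38.51515 units
Total = 70.17424 + 32.27273 + 38.51515 = 140.9621 units

141 units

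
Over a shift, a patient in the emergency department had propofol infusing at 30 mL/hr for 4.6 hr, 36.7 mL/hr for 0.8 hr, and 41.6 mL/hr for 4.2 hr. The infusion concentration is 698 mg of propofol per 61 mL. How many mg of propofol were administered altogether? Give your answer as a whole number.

Concentration = 698 mg ÷ 61 mL = 11.44262 mg/mL
Stage 1: 30 mL/hr × 4.6 hr = 138 mL → 138 mL × 11.44262 mg/mL = 1579.082 mg
Stage 2: 36.7 mL/hr × 0.8 hr = 29.36 mL → 29.36 mL × 11.44262 mg/mL = 335.9554 mg
Stage 3: 41.6 mL/hr × 4.2 hr = 174.72 mL → 174.72 mL × 11.44262 mg/mL = 1999.255 mg
Total = 1579.082 + 335.9554 + 1999.255 = 3914.292 mg

3914 mg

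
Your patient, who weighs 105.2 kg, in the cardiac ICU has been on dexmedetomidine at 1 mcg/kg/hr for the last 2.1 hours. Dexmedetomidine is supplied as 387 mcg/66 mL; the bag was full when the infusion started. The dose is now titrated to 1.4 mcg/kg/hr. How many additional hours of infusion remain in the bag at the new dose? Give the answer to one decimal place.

Initial rate:
Dose = 1 mcg/kg/hr × 105.2 kg = 105.2 mcg/hr
Concentration = 387 mcg ÷ 66 mL = 5.863636 mcg/mL
Rate = 105.2 mcg/hr ÷ 5.863636 mcg/mL = 17.94109 mL/hr
Volume infused so far = 17.94109 mL/hr × 2.1 hr = 37.67628 mL
Volume remaining = 66 − 37.67628 = 28.32372 mL
New rate:
Dose = 1.4 mcg/kg/hr × 105.2 kg = 147.28 mcg/hr
Rate = 147.28 mcg/hr ÷ 5.863636 mcg/mL = 25.11752 mL/hr
Time remaining = 28.32372 mL ÷ 25.11752 mL/hr = 1.127648 hr

1.1 hours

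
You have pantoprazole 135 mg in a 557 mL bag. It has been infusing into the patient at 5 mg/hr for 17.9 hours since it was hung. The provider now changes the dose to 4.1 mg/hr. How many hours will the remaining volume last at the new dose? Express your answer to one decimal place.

11.1 hours

Initial rate:
Concentration = 135 mg ÷ 557 mL = 0.2423698 mg/mL
Rate = 5 mg/hr ÷ 0.2423698 mg/mL = 20.62963 mL/hr
Volume infused so far = 20.62963 mL/hr × 17.9 hr = 369.2704 mL
Volume remaining = 557 − 369.2704 = 187.7296 mL
New rate:
Rate = 4.1 mg/hr ÷ 0.2423698 mg/mL = 16.9163 mL/hr
Time remaining = 187.7296 mL ÷ 16.9163 mL/hr = 11.09756 hr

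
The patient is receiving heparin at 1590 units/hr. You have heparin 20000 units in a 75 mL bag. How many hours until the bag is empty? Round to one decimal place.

12.6 hours

Concentration = 20000 units ÷ 75 mL = 266.6667 units/mL
Rate = 1590 units/hr ÷ 266.6667 units/mL = 5.9625 mL/hr
Duration = 75 mL ÷ 5.9625 mL/hr = 12.57862 hr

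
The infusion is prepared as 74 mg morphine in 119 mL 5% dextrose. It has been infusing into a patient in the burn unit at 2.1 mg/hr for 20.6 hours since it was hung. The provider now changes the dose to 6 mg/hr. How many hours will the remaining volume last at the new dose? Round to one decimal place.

5.1 hours

Initial rate:
Concentration = 74 mg ÷ 119 mL = 0.6218487 mg/mL
Rate = 2.1 mg/hr ÷ 0.6218487 mg/mL = 3.377027 mL/hr
Volume infused so far = 3.377027 mL/hr × 20.6 hr = 69.56676 mL
Volume remaining = 119 − 69.56676 = 49.43324 mL
New rate:
Rate = 6 mg/hr ÷ 0.6218487 mg/mL = 9.648649 mL/hr
Time remaining = 49.43324 mL ÷ 9.648649 mL/hr = 5.123333 hr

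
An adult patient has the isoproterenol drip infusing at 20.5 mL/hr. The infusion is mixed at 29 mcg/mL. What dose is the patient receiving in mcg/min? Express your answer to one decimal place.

Drug rate = 20.5 mL/hr × 29 mcg/mL = 594.5 mcg/hr
594.5 mcg/hr ÷ 60 min/hr = 9.908333 mcg/min

9.9 mcg/min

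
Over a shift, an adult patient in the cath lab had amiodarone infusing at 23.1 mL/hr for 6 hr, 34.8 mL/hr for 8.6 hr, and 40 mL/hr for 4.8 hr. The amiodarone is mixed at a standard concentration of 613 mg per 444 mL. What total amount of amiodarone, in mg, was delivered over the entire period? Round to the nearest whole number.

Concentration = 613 mg ÷ 444 mL = 1.380631 mg/mL
Stage 1: 23.1 mL/hr × 6 hr = 138.6 mL → 138.6 mL × 1.380631 mg/mL = 191.3554 mg
Stage 2: 34.8 mL/hr × 8.6 hr = 299.28 mL → 299.28 mL × 1.380631 mg/mL = 413.1951 mg
Stage 3: 40 mL/hr × 4.8 hr = 192 mL → 192 mL × 1.380631 mg/mL = 265.0811 mg
Total = 191.3554 + 413.1951 + 265.0811 = 869.6316 mg

870 mg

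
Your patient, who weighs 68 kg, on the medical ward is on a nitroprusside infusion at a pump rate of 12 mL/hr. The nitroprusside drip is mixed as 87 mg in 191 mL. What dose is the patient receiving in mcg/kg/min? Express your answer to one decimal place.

1.3 mcg/kg/min

Concentration = 87 mg ÷ 191 mL = 0.4554974 mg/mL = 455.4974 mcg/mL
Drug rate = 12 mL/hr × 455.4974 mcg/mL = 5465.969 mcg/hr
5465.969 mcg/hr ÷ 60 min/hr = 91.09948 mcg/min
91.09948 mcg/min ÷ 68 kg = 1.339698 mcg/kg/min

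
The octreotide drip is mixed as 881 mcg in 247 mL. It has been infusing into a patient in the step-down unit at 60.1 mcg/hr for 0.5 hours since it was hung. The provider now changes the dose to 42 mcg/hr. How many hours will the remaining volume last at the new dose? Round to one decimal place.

Initial rate:
Concentration = 881 mcg ÷ 247 mL = 3.566802 mcg/mL
Rate = 60.1 mcg/hr ÷ 3.566802 mcg/mL = 16.84983 mL/hr
Volume infused so far = 16.84983 mL/hr × 0.5 hr = 8.424915 mL
Volume remaining = 247 − 8.424915 = 238.5751 mL
New rate:
Rate = 42 mcg/hr ÷ 3.566802 mcg/mL = 11.77526 mL/hr
Time remaining = 238.5751 mL ÷ 11.77526 mL/hr = 20.26071 hr

20.3 hours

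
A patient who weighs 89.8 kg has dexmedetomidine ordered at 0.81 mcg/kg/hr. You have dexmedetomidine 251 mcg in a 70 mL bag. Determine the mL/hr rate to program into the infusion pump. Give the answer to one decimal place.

20.3 mL/hr

Dose = 0.81 mcg/kg/hr × 89.8 kg = 72.738 mcg/hr
Concentration = 251 mcg ÷ 70 mL = 3.585714 mcg/mL
Rate = 72.738 mcg/hr ÷ 3.585714 mcg/mL = 20.2855 mL/hr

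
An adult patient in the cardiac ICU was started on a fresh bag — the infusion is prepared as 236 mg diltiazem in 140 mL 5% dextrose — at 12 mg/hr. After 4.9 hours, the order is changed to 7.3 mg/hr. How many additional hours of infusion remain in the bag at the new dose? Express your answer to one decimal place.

Initial rate:
Concentration = 236 mg ÷ 140 mL = 1.685714 mg/mL
Rate = 12 mg/hr ÷ 1.685714 mg/mL = 7.118644 mL/hr
Volume infused so far = 7.118644 mL/hr × 4.9 hr = 34.88136 mL
Volume remaining = 140 − 34.88136 = 105.1186 mL
New rate:
Rate = 7.3 mg/hr ÷ 1.685714 mg/mL = 4.330508 mL/hr
Time remaining = 105.1186 mL ÷ 4.330508 mL/hr = 24.27397 hr

24.3 hours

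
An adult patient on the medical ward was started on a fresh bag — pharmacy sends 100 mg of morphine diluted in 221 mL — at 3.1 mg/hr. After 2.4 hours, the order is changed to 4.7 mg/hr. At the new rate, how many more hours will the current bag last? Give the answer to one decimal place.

19.7 hours

Initial rate:
Concentration = 100 mg ÷ 221 mL = 0.4524887 mg/mL
Rate = 3.1 mg/hr ÷ 0.4524887 mg/mL = 6.851 mL/hr
Volume infused so far = 6.851 mL/hr × 2.4 hr = 16.4424 mL
Volume remaining = 221 − 16.4424 = 204.5576 mL
New rate:
Rate = 4.7 mg/hr ÷ 0.4524887 mg/mL = 10.387 mL/hr
Time remaining = 204.5576 mL ÷ 10.387 mL/hr = 19.69362 hr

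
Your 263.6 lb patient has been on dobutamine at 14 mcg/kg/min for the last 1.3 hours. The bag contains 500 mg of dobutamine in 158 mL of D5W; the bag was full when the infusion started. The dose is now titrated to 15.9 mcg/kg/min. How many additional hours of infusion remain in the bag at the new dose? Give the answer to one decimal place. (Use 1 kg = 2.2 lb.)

3.2 hours

Initial rate:
Weight = 263.6 lb ÷ 2.2 lb/kg = 119.8182 kg
Dose = 14 mcg/kg/min × 119.8182 kg = 1677.455 mcg/min
1677.455 mcg/min × 60 min/hr = 100647.3 mcg/hr
Concentration = 500 mg ÷ 158 mL = 3.164557 mg/mL = 3164.557 mcg/mL
Rate = 100647.3 mcg/hr ÷ 3164.557 mcg/mL = 31.80454 mL/hr
Volume infused so far = 31.80454 mL/hr × 1.3 hr = 41.3459 mL
Volume remaining = 158 − 41.3459 = 116.6541 mL
New rate:
Dose = 15.9 mcg/kg/min × 119.8182 kg = 1905.109 mcg/min
1905.109 mcg/min × 60 min/hr = 114306.5 mcg/hr
Rate = 114306.5 mcg/hr ÷ 3164.557 mcg/mL = 36.12087 mL/hr
Time remaining = 116.6541 mL ÷ 36.12087 mL/hr = 3.229549 hr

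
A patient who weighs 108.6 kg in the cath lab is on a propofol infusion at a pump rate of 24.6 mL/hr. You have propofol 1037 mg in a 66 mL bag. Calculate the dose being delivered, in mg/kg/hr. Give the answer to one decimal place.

Concentration = 1037 mg ÷ 66 mL = 15.71212 mg/mL
Drug rate = 24.6 mL/hr × 15.71212 mg/mL = 386.5182 mg/hr
386.5182 mg/hr ÷ 108.6 kg = 3.559099 mg/kg/hr

3.6 mg/kg/hr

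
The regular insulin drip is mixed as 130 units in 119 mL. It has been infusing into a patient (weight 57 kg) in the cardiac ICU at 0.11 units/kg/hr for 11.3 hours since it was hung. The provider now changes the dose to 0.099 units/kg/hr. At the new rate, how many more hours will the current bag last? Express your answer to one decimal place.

10.5 hours

Initial rate:
Dose = 0.11 units/kg/hr × 57 kg = 6.27 units/hr
Concentration = 130 units ÷ 119 mL = 1.092437 units/mL
Rate = 6.27 units/hr ÷ 1.092437 units/mL = 5.739462 mL/hr
Volume infused so far = 5.739462 mL/hr × 11.3 hr = 64.85592 mL
Volume remaining = 119 − 64.85592 = 54.14408 mL
New rate:
Dose = 0.099 units/kg/hr × 57 kg = 5.643 units/hr
Rate = 5.643 units/hr ÷ 1.092437 units/mL = 5.165515 mL/hr
Time remaining = 54.14408 mL ÷ 5.165515 mL/hr = 10.48184 hr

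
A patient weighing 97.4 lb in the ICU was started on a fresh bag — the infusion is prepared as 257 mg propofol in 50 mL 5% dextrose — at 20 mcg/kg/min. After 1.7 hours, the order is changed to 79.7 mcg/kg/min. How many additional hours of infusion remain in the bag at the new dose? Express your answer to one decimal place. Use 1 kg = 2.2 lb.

Initial rate:
Weight = 97.4 lb ÷ 2.2 lb/kg = 44.27273 kg
Dose = 20 mcg/kg/min × 44.27273 kg = 885.4545 mcg/min
885.4545 mcg/min × 60 min/hr = 53127.27 mcg/hr
Concentration = 257 mg ÷ 50 mL = 5.14 mg/mL = 5140 mcg/mL
Rate = 53127.27 mcg/hr ÷ 5140 mcg/mL = 10.33605 mL/hr
Volume infused so far = 10.33605 mL/hr × 1.7 hr = 17.57128 mL
Volume remaining = 50 − 17.57128 = 32.42872 mL
New rate:
Dose = 79.7 mcg/kg/min × 44.27273 kg = 3528.536 mcg/min
3528.536 mcg/min × 60 min/hr = 211712.2 mcg/hr
Rate = 211712.2 mcg/hr ÷ 5140 mcg/mL = 41.18914 mL/hr
Time remaining = 32.42872 mL ÷ 41.18914 mL/hr = 0.7873124 hr

0.8 hours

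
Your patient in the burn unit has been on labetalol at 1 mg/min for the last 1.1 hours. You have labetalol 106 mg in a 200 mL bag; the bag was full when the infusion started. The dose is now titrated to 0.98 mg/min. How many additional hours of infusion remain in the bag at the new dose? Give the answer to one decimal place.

Initial rate:
1 mg/min × 60 min/hr = 60 mg/hr
Concentration = 106 mg ÷ 200 mL = 0.53 mg/mL
Rate = 60 mg/hr ÷ 0.53 mg/mL = 113.2075 mL/hr
Volume infused so far = 113.2075 mL/hr × 1.1 hr = 124.5283 mL
Volume remaining = 200 − 124.5283 = 75.4717 mL
New rate:
0.98 mg/min × 60 min/hr = 58.8 mg/hr
Rate = 58.8 mg/hr ÷ 0.53 mg/mL = 110.9434 mL/hr
Time remaining = 75.4717 mL ÷ 110.9434 mL/hr = 0.6802721 hr

0.7 hours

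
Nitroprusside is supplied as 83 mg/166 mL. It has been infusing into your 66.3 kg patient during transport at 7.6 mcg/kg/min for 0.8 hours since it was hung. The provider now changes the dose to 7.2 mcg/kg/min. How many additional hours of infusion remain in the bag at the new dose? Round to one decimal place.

2.1 hours

Initial rate:
Dose = 7.6 mcg/kg/min × 66.3 kg = 503.88 mcg/min
503.88 mcg/min × 60 min/hr = 30232.8 mcg/hr
Concentration = 83 mg ÷ 166 mL = 0.5 mg/mL = 500 mcg/mL
Rate = 30232.8 mcg/hr ÷ 500 mcg/mL = 60.4656 mL/hr
Volume infused so far = 60.4656 mL/hr × 0.8 hr = 48.37248 mL
Volume remaining = 166 − 48.37248 = 117.6275 mL
New rate:
Dose = 7.2 mcg/kg/min × 66.3 kg = 477.36 mcg/min
477.36 mcg/min × 60 min/hr = 28641.6 mcg/hr
Rate = 28641.6 mcg/hr ÷ 500 mcg/mL = 57.2832 mL/hr
Time remaining = 117.6275 mL ÷ 57.2832 mL/hr = 2.053438 hr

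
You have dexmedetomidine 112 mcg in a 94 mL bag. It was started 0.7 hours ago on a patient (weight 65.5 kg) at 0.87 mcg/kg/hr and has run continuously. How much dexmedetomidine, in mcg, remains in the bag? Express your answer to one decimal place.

Dose = 0.87 mcg/kg/hr × 65.5 kg = 56.985 mcg/hr
Concentration = 112 mcg ÷ 94 mL = 1.191489 mcg/mL
Rate = 56.985 mcg/hr ÷ 1.191489 mcg/mL = 47.8267 mL/hr
Volume infused = 47.8267 mL/hr × 0.7 hr = 33.47869 mL
Volume remaining = 94 − 33.47869 = 60.52131 mL
Drug remaining = 60.52131 mL × 1.191489 mcg/mL = 72.1105 mcg

72.1 mcg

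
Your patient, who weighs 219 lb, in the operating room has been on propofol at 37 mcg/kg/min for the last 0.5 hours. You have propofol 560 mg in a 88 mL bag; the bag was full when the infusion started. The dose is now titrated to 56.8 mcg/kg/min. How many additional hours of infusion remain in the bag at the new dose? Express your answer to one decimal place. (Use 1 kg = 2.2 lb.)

Initial rate:
Weight = 219 lb ÷ 2.2 lb/kg = 99.54545 kg
Dose = 37 mcg/kg/min × 99.54545 kg = 3683.182 mcg/min
3683.182 mcg/min × 60 min/hr = 220990.9 mcg/hr
Concentration = 560 mg ÷ 88 mL = 6.363636 mg/mL = 6363.636 mcg/mL
Rate = 220990.9 mcg/hr ÷ 6363.636 mcg/mL = 34.72714 mL/hr
Volume infused so far = 34.72714 mL/hr × 0.5 hr = 17.36357 mL
Volume remaining = 88 − 17.36357 = 70.63643 mL
New rate:
Dose = 56.8 mcg/kg/min × 99.54545 kg = 5654.182 mcg/min
5654.182 mcg/min × 60 min/hr = 339250.9 mcg/hr
Rate = 339250.9 mcg/hr ÷ 6363.636 mcg/mL = 53.31086 mL/hr
Time remaining = 70.63643 mL ÷ 53.31086 mL/hr = 1.324991 hr

1.3 hours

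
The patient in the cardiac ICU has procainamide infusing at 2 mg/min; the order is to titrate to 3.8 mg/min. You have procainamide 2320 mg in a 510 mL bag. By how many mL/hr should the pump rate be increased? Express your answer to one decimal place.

At the current dose:
2 mg/min × 60 min/hr = 120 mg/hr
Concentration = 2320 mg ÷ 510 mL = 4.54902 mg/mL
Rate = 120 mg/hr ÷ 4.54902 mg/mL = 26.37931 mL/hr
At the new dose:
3.8 mg/min × 60 min/hr = 228 mg/hr
Rate = 228 mg/hr ÷ 4.54902 mg/mL = 50.12069 mL/hr
Change = 50.12069 − 26.37931 = 23.74138 mL/hr → 23.74138 mL/hr increase

23.7 mL/hr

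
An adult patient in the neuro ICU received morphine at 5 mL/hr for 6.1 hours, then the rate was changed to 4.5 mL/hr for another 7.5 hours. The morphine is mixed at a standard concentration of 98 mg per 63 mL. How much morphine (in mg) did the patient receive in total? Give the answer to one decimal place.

Concentration = 98 mg ÷ 63 mL = 1.555556 mg/mL
Stage 1: 5 mL/hr × 6.1 hr = 30.5 mL → 30.5 mL × 1.555556 mg/mL = 47.44444 mg
Stage 2: 4.5 mL/hr × 7.5 hr = 33.75 mL → 33.75 mL × 1.555556 mg/mL = 52.5 mg
Total = 47.44444 + 52.5 = 99.94444 mg

99.9 mg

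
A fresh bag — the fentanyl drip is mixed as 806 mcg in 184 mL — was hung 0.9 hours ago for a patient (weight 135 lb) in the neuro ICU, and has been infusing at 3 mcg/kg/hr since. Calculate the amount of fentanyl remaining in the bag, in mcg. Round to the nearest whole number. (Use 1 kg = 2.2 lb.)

Weight = 135 lb ÷ 2.2 lb/kg = 61.36364 kg
Dose = 3 mcg/kg/hr × 61.36364 kg = 184.0909 mcg/hr
Concentration = 806 mcg ÷ 184 mL = 4.380435 mcg/mL
Rate = 184.0909 mcg/hr ÷ 4.380435 mcg/mL = 42.02572 mL/hr
Volume infused = 42.02572 mL/hr × 0.9 hr = 37.82314 mL
Volume remaining = 184 − 37.82314 = 146.1769 mL
Drug remaining = 146.1769 mL × 4.380435 mcg/mL = 640.3182 mcg

640 mcg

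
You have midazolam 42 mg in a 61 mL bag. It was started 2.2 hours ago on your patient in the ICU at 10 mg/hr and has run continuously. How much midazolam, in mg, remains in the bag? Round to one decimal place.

20.0 mg

Concentration = 42 mg ÷ 61 mL = 0.6885246 mg/mL
Rate = 10 mg/hr ÷ 0.6885246 mg/mL = 14.52381 mL/hr
Volume infused = 14.52381 mL/hr × 2.2 hr = 31.95238 mL
Volume remaining = 61 − 31.95238 = 29.04762 mL
Drug remaining = 29.04762 mL × 0.6885246 mg/mL = 20 mg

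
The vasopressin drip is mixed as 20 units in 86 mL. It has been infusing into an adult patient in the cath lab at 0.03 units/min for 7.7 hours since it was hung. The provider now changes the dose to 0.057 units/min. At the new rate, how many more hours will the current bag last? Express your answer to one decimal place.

Initial rate:
0.03 units/min × 60 min/hr = 1.8 units/hr
Concentration = 20 units ÷ 86 mL = 0.2325581 units/mL
Rate = 1.8 units/hr ÷ 0.2325581 units/mL = 7.74 mL/hr
Volume infused so far = 7.74 mL/hr × 7.7 hr = 59.598 mL
Volume remaining = 86 − 59.598 = 26.402 mL
New rate:
0.057 units/min × 60 min/hr = 3.42 units/hr
Rate = 3.42 units/hr ÷ 0.2325581 units/mL = 14.706 mL/hr
Time remaining = 26.402 mL ÷ 14.706 mL/hr = 1.795322 hr

1.8 hours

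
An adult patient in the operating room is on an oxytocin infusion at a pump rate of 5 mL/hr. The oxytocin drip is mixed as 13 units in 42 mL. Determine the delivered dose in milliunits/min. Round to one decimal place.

25.8 milliunits/min

Concentration = 13 units ÷ 42 mL = 0.3095238 units/mL = 309.5238 milliunits/mL
Drug rate = 5 mL/hr × 309.5238 milliunits/mL = 1547.619 milliunits/hr
1547.619 milliunits/hr ÷ 60 min/hr = 25.79365 milliunits/min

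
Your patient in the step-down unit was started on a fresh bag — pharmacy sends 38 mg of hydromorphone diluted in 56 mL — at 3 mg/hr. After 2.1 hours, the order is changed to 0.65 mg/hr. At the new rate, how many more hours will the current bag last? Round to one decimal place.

Initial rate:
Concentration = 38 mg ÷ 56 mL = 0.6785714 mg/mL
Rate = 3 mg/hr ÷ 0.6785714 mg/mL = 4.421053 mL/hr
Volume infused so far = 4.421053 mL/hr × 2.1 hr = 9.284211 mL
Volume remaining = 56 − 9.284211 = 46.71579 mL
New rate:
Rate = 0.65 mg/hr ÷ 0.6785714 mg/mL = 0.9578947 mL/hr
Time remaining = 46.71579 mL ÷ 0.9578947 mL/hr = 48.76923 hr

48.8 hours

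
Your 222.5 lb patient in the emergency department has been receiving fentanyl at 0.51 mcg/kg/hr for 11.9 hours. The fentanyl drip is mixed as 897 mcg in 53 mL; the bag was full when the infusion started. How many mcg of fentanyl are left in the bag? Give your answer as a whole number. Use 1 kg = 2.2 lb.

Weight = 222.5 lb ÷ 2.2 lb/kg = 101.1364 kg
Dose = 0.51 mcg/kg/hr × 101.1364 kg = 51.57955 mcg/hr
Concentration = 897 mcg ÷ 53 mL = 16.92453 mcg/mL
Rate = 51.57955 mcg/hr ÷ 16.92453 mcg/mL = 3.047621 mL/hr
Volume infused = 3.047621 mL/hr × 11.9 hr = 36.26669 mL
Volume remaining = 53 − 36.26669 = 16.73331 mL
Drug remaining = 16.73331 mL × 16.92453 mcg/mL = 283.2034 mcg

283 mcg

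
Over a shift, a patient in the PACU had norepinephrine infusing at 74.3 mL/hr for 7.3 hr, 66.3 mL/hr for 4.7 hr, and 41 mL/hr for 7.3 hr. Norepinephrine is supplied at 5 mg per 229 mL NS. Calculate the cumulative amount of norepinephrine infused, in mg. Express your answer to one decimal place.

25.2 mg

Concentration = 5 mg ÷ 229 mL = 0.02183406 mg/mL
Stage 1: 74.3 mL/hr × 7.3 hr = 542.39 mL → 542.39 mL × 0.02183406 mg/mL = 11.84258 mg
Stage 2: 66.3 mL/hr × 4.7 hr = 311.61 mL → 311.61 mL × 0.02183406 mg/mL = 6.803712 mg
Stage 3: 41 mL/hr × 7.3 hr = 299.3 mL → 299.3 mL × 0.02183406 mg/mL = 6.534934 mg
Total = 11.84258 + 6.803712 + 6.534934 = 25.18122 mg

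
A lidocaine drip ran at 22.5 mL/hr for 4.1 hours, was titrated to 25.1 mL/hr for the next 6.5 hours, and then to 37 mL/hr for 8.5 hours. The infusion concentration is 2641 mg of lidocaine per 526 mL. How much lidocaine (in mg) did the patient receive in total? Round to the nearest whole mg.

2861 mg

Concentration = 2641 mg ÷ 526 mL = 5.020913 mg/mL
Stage 1: 22.5 mL/hr × 4.1 hr = 92.25 mL → 92.25 mL × 5.020913 mg/mL = 463.1792 mg
Stage 2: 25.1 mL/hr × 6.5 hr = 163.15 mL → 163.15 mL × 5.020913 mg/mL = 819.1619 mg
Stage 3: 37 mL/hr × 8.5 hr = 314.5 mL → 314.5 mL × 5.020913 mg/mL = 1579.077 mg
Total = 463.1792 + 819.1619 + 1579.077 = 2861.418 mg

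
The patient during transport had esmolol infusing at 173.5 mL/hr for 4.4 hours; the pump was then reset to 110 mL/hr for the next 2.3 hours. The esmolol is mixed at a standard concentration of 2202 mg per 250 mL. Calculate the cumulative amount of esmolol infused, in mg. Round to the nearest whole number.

8952 mg

Concentration = 2202 mg ÷ 250 mL = 8.808 mg/mL
Stage 1: 173.5 mL/hr × 4.4 hr = 763.4 mL → 763.4 mL × 8.808 mg/mL = 6724.027 mg
Stage 2: 110 mL/hr × 2.3 hr = 253 mL → 253 mL × 8.808 mg/mL = 2228.424 mg
Total = 6724.027 + 2228.424 = 8952.451 mg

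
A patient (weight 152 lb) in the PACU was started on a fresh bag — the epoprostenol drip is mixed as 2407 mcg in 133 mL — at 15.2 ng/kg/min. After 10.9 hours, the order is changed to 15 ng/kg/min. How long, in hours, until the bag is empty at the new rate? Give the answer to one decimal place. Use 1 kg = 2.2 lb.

Initial rate:
Weight = 152 lb ÷ 2.2 lb/kg = 69.09091 kg
Dose = 15.2 ng/kg/min × 69.09091 kg = 1050.182 ng/min
1050.182 ng/min × 60 min/hr = 63010.91 ng/hr
Concentration = 2407 mcg ÷ 133 mL = 18.09774 mcg/mL = 18097.74 ng/mL
Rate = 63010.91 ng/hr ÷ 18097.74 ng/mL = 3.4817 mL/hr
Volume infused so far = 3.4817 mL/hr × 10.9 hr = 37.95053 mL
Volume remaining = 133 − 37.95053 = 95.04947 mL
New rate:
Dose = 15 ng/kg/min × 69.09091 kg = 1036.364 ng/min
1036.364 ng/min × 60 min/hr = 62181.82 ng/hr
Rate = 62181.82 ng/hr ÷ 18097.74 ng/mL = 3.435888 mL/hr
Time remaining = 95.04947 mL ÷ 3.435888 mL/hr = 27.66373 hr

27.7 hours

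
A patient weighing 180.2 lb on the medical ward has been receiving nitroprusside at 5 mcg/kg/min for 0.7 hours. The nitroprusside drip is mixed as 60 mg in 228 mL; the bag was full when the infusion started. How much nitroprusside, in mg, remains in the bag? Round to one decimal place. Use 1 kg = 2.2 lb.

Weight = 180.2 lb ÷ 2.2 lb/kg = 81.90909 kg
Dose = 5 mcg/kg/min × 81.90909 kg = 409.5455 mcg/min
409.5455 mcg/min × 60 min/hr = 24572.73 mcg/hr
Concentration = 60 mg ÷ 228 mL = 0.2631579 mg/mL = 263.1579 mcg/mL
Rate = 24572.73 mcg/hr ÷ 263.1579 mcg/mL = 93.37636 mL/hr
Volume infused = 93.37636 mL/hr × 0.7 hr = 65.36345 mL
Volume remaining = 228 − 65.36345 = 162.6365 mL
Drug remaining = 162.6365 mL × 263.1579 mcg/mL = 42799.09 mcg = 42.79909 mg

42.8 mg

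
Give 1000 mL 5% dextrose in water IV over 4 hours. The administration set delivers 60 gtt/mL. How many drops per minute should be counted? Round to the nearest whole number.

1000 mL ÷ (4 hr × 60 = 240 min) = 4.166667 mL/min
4.166667 mL/min × 60 gtt/mL = 250 gtt/min

250 gtt/min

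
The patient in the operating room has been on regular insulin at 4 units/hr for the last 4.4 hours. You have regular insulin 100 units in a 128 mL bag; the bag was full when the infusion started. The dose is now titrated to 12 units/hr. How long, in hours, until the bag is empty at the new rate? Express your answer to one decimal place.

6.9 hours

Initial rate:
Concentration = 100 units ÷ 128 mL = 0.78125 units/mL
Rate = 4 units/hr ÷ 0.78125 units/mL = 5.12 mL/hr
Volume infused so far = 5.12 mL/hr × 4.4 hr = 22.528 mL
Volume remaining = 128 − 22.528 = 105.472 mL
New rate:
Rate = 12 units/hr ÷ 0.78125 units/mL = 15.36 mL/hr
Time remaining = 105.472 mL ÷ 15.36 mL/hr = 6.866667 hr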